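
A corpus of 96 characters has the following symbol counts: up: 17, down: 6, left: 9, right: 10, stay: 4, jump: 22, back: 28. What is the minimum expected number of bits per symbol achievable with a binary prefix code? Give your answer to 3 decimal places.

Probabilities are the counts divided by 96.
Repeatedly combine the two least-probable nodes; the expected code length is the sum of the merged weights.
merge 1/24 + 1/16 → 5/48
merge 3/32 + 5/48 → 19/96
merge 5/48 + 17/96 → 9/32
merge 19/96 + 11/48 → 41/96
merge 9/32 + 7/24 → 55/96
merge 41/96 + 55/96 → 1
L = 5/48 + 19/96 + 9/32 + 41/96 + 55/96 + 1 = 31/12 ≈ 2.583 bits/symbol.

2.583 bits/symbol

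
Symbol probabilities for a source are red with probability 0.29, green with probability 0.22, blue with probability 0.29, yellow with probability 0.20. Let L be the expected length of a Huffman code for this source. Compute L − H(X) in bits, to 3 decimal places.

0.019 bits

Entropy H = −Σ p log₂ p ≈ 1.9808 bits.
Huffman merges: 1/5+11/50→21/50; 29/100+29/100→29/50; 21/50+29/50→1. L = 2 ≈ 2.0000.
L − H = 2.0000 − 1.9808 = 0.019 bits.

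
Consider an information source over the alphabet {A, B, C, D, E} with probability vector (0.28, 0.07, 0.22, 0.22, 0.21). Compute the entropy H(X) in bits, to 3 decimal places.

2.217 bits

H = −Σ pᵢ log₂ pᵢ.
−0.28·log₂(0.28) = 0.5142
−0.07·log₂(0.07) = 0.2686
−0.22·log₂(0.22) = 0.4806
−0.22·log₂(0.22) = 0.4806
−0.21·log₂(0.21) = 0.4728
Sum ≈ 2.2167 → 2.217 bits.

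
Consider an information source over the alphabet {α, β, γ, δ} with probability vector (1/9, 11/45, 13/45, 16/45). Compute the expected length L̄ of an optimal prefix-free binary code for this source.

2 bits/symbol

Repeatedly combine the two least-probable nodes; the expected code length is the sum of the merged weights.
merge 1/9 + 11/45 → 16/45
merge 13/45 + 16/45 → 29/45
merge 16/45 + 29/45 → 1
L = 16/45 + 29/45 + 1 = 2 bits/symbol.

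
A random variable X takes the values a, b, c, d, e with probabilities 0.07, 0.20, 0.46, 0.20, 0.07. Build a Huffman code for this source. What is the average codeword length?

2.02 bits/symbol

Repeatedly combine the two least-probable nodes; the expected code length is the sum of the merged weights.
merge 7/100 + 7/100 → 7/50
merge 7/50 + 1/5 → 17/50
merge 1/5 + 17/50 → 27/50
merge 23/50 + 27/50 → 1
L = 7/50 + 17/50 + 27/50 + 1 = 101/50 = 2.02 bits/symbol.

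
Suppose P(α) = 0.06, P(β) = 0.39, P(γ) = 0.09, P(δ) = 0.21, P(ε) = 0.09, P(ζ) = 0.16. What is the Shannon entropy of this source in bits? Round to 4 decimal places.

2.2945 bits

H = −Σ pᵢ log₂ pᵢ.
−0.06·log₂(0.06) = 0.2435
−0.39·log₂(0.39) = 0.5298
−0.09·log₂(0.09) = 0.3127
−0.21·log₂(0.21) = 0.4728
−0.09·log₂(0.09) = 0.3127
−0.16·log₂(0.16) = 0.4230
Sum ≈ 2.2945 → 2.2945 bits.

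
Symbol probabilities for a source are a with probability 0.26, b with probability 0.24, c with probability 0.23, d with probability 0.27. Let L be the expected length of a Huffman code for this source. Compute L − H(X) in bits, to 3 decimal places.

Entropy H = −Σ p log₂ p ≈ 1.9971 bits.
Huffman merges: 23/100+6/25→47/100; 13/50+27/100→53/100; 47/100+53/100→1. L = 2 ≈ 2.0000.
L − H = 2.0000 − 1.9971 = 0.003 bits.

0.003 bits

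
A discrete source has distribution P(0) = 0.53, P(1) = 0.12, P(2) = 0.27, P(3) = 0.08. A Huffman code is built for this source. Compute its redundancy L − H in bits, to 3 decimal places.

0.016 bits

Entropy H = −Σ p log₂ p ≈ 1.6540 bits.
Huffman merges: 2/25+3/25→1/5; 1/5+27/100→47/100; 47/100+53/100→1. L = 167/100 ≈ 1.6700.
L − H = 1.6700 − 1.6540 = 0.016 bits.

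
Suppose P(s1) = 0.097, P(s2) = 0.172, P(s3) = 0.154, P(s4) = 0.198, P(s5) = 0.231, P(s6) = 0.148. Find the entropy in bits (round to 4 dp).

H = −Σ pᵢ log₂ pᵢ.
−0.097·log₂(0.097) = 0.3265
−0.172·log₂(0.172) = 0.4368
−0.154·log₂(0.154) = 0.4156
−0.198·log₂(0.198) = 0.4626
−0.231·log₂(0.231) = 0.4883
−0.148·log₂(0.148) = 0.4079
Sum ≈ 2.5378 → 2.5378 bits.

2.5378 bits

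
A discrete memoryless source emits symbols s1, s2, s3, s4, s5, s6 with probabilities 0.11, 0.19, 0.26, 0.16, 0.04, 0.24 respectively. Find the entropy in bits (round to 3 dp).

H = −Σ pᵢ log₂ pᵢ.
−0.11·log₂(0.11) = 0.3503
−0.19·log₂(0.19) = 0.4552
−0.26·log₂(0.26) = 0.5053
−0.16·log₂(0.16) = 0.4230
−0.04·log₂(0.04) = 0.1858
−0.24·log₂(0.24) = 0.4941
Sum ≈ 2.4137 → 2.414 bits.

2.414 bits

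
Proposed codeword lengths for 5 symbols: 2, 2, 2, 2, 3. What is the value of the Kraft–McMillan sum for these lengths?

1.125

With common denominator 2^3 = 8: Σ 2^(−ℓᵢ) = 2/8 + 2/8 + 2/8 + 2/8 + 1/8 = 9/8 = 1.125.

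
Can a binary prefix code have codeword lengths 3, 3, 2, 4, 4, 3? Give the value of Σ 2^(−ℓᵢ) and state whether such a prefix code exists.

0.75; yes

With common denominator 2^4 = 16: Σ 2^(−ℓᵢ) = 2/16 + 2/16 + 4/16 + 1/16 + 1/16 + 2/16 = 12/16 = 0.75.
Kraft's inequality requires Σ ≤ 1; here Σ = 0.75 ≤ 1, so such a prefix code exists.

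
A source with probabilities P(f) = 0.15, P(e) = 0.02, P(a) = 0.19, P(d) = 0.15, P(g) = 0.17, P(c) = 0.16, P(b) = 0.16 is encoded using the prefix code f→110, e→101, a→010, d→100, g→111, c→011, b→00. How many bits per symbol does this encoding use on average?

L̄ = Σ pᵢ·ℓᵢ = 0.15·3 + 0.02·3 + 0.19·3 + 0.15·3 + 0.17·3 + 0.16·3 + 0.16·2 = 2.84 bits/symbol.

2.84 bits/symbol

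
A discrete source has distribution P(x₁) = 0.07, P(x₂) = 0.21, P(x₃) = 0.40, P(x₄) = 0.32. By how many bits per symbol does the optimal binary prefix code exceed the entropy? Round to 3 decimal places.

Entropy H = −Σ p log₂ p ≈ 1.7962 bits.
Huffman merges: 7/100+21/100→7/25; 7/25+8/25→3/5; 2/5+3/5→1. L = 47/25 ≈ 1.8800.
L − H = 1.8800 − 1.7962 = 0.084 bits.

0.084 bits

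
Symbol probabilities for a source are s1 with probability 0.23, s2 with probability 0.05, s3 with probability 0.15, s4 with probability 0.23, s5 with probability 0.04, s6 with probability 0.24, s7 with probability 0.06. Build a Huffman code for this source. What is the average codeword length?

Repeatedly combine the two least-probable nodes; the expected code length is the sum of the merged weights.
merge 1/25 + 1/20 → 9/100
merge 3/50 + 9/100 → 3/20
merge 3/20 + 3/20 → 3/10
merge 23/100 + 23/100 → 23/50
merge 6/25 + 3/10 → 27/50
merge 23/50 + 27/50 → 1
L = 9/100 + 3/20 + 3/10 + 23/50 + 27/50 + 1 = 127/50 = 2.54 bits/symbol.

2.54 bits/symbol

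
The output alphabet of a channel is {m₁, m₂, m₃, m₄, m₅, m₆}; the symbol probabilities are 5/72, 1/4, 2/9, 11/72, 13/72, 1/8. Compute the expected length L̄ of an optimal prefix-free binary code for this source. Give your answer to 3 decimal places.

2.528 bits/symbol

Repeatedly combine the two least-probable nodes; the expected code length is the sum of the merged weights.
merge 5/72 + 1/8 → 7/36
merge 11/72 + 13/72 → 1/3
merge 7/36 + 2/9 → 5/12
merge 1/4 + 1/3 → 7/12
merge 5/12 + 7/12 → 1
L = 7/36 + 1/3 + 5/12 + 7/12 + 1 = 91/36 ≈ 2.528 bits/symbol.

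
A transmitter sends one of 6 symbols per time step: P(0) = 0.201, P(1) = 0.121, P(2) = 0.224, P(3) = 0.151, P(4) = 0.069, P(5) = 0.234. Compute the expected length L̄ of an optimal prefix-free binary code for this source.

Repeatedly combine the two least-probable nodes; the expected code length is the sum of the merged weights.
merge 69/1000 + 121/1000 → 19/100
merge 151/1000 + 19/100 → 341/1000
merge 201/1000 + 28/125 → 17/40
merge 117/500 + 341/1000 → 23/40
merge 17/40 + 23/40 → 1
L = 19/100 + 341/1000 + 17/40 + 23/40 + 1 = 2531/1000 = 2.531 bits/symbol.

2.531 bits/symbol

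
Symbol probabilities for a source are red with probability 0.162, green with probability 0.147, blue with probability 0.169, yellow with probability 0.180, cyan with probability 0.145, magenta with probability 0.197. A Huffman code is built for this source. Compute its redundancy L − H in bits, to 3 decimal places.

0.047 bits

Entropy H = −Σ p log₂ p ≈ 2.5765 bits.
Huffman merges: 29/200+147/1000→73/250; 81/500+169/1000→331/1000; 9/50+197/1000→377/1000; 73/250+331/1000→623/1000; 377/1000+623/1000→1. L = 2623/1000 ≈ 2.6230.
L − H = 2.6230 − 2.5765 = 0.047 bits.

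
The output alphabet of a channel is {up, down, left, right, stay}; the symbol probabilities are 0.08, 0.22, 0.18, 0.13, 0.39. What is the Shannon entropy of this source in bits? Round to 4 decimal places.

2.1298 bits

H = −Σ pᵢ log₂ pᵢ.
−0.08·log₂(0.08) = 0.2915
−0.22·log₂(0.22) = 0.4806
−0.18·log₂(0.18) = 0.4453
−0.13·log₂(0.13) = 0.3826
−0.39·log₂(0.39) = 0.5298
Sum ≈ 2.1298 → 2.1298 bits.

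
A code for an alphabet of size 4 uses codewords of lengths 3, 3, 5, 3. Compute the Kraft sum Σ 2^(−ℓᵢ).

0.40625

With common denominator 2^5 = 32: Σ 2^(−ℓᵢ) = 4/32 + 4/32 + 1/32 + 4/32 = 13/32 = 0.40625.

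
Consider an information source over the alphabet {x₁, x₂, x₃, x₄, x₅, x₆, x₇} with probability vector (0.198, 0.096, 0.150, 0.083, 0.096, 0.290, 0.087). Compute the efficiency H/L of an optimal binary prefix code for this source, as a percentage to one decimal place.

Entropy H = −Σ p log₂ p ≈ 2.6447 bits.
Huffman merges: 83/1000+87/1000→17/100; 12/125+12/125→24/125; 3/20+17/100→8/25; 24/125+99/500→39/100; 29/100+8/25→61/100; 39/100+61/100→1. L = 1341/500 ≈ 2.6820.
Efficiency = H/L = 2.6447/2.6820 = 98.6%.

98.6%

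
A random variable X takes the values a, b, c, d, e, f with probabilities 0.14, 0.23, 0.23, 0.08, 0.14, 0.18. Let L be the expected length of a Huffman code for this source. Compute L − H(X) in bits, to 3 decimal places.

0.034 bits

Entropy H = −Σ p log₂ p ≈ 2.5064 bits.
Huffman merges: 2/25+7/50→11/50; 7/50+9/50→8/25; 11/50+23/100→9/20; 23/100+8/25→11/20; 9/20+11/20→1. L = 127/50 ≈ 2.5400.
L − H = 2.5400 − 2.5064 = 0.034 bits.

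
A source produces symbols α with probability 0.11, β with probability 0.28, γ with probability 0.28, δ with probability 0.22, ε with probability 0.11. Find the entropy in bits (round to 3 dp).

H = −Σ pᵢ log₂ pᵢ.
−0.11·log₂(0.11) = 0.3503
−0.28·log₂(0.28) = 0.5142
−0.28·log₂(0.28) = 0.5142
−0.22·log₂(0.22) = 0.4806
−0.11·log₂(0.11) = 0.3503
Sum ≈ 2.2096 → 2.210 bits.

2.210 bits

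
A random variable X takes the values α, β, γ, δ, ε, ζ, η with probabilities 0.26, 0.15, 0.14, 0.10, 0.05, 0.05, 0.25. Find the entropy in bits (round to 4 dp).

2.5773 bits

H = −Σ pᵢ log₂ pᵢ.
−0.26·log₂(0.26) = 0.5053
−0.15·log₂(0.15) = 0.4105
−0.14·log₂(0.14) = 0.3971
−0.10·log₂(0.10) = 0.3322
−0.05·log₂(0.05) = 0.2161
−0.05·log₂(0.05) = 0.2161
−0.25·log₂(0.25) = 0.5000
Sum ≈ 2.5773 → 2.5773 bits.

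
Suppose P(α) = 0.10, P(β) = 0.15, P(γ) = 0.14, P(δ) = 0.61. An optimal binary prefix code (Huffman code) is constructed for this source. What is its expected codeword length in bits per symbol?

1.63 bits/symbol

Repeatedly combine the two least-probable nodes; the expected code length is the sum of the merged weights.
merge 1/10 + 7/50 → 6/25
merge 3/20 + 6/25 → 39/100
merge 39/100 + 61/100 → 1
L = 6/25 + 39/100 + 1 = 163/100 = 1.63 bits/symbol.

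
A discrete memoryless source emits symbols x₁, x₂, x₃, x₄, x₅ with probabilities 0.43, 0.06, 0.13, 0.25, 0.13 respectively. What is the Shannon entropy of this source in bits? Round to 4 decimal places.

2.0324 bits

H = −Σ pᵢ log₂ pᵢ.
−0.43·log₂(0.43) = 0.5236
−0.06·log₂(0.06) = 0.2435
−0.13·log₂(0.13) = 0.3826
−0.25·log₂(0.25) = 0.5000
−0.13·log₂(0.13) = 0.3826
Sum ≈ 2.0324 → 2.0324 bits.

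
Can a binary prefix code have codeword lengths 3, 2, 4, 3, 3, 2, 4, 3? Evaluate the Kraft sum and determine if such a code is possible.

1.125; no

With common denominator 2^4 = 16: Σ 2^(−ℓᵢ) = 2/16 + 4/16 + 1/16 + 2/16 + 2/16 + 4/16 + 1/16 + 2/16 = 18/16 = 1.125.
Kraft's inequality requires Σ ≤ 1; here Σ = 1.125 > 1, so no such prefix code exists.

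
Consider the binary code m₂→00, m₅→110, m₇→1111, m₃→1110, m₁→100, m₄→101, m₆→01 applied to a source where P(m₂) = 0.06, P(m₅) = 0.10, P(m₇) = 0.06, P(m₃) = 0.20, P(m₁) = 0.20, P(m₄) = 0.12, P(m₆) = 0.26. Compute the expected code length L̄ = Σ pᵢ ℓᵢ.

L̄ = Σ pᵢ·ℓᵢ = 0.06·2 + 0.10·3 + 0.06·4 + 0.20·4 + 0.20·3 + 0.12·3 + 0.26·2 = 2.94 bits/symbol.

2.94 bits/symbol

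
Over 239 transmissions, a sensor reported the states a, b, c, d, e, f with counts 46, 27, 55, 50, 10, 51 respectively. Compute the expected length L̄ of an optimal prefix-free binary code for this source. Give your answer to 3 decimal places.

Probabilities are the counts divided by 239.
Repeatedly combine the two least-probable nodes; the expected code length is the sum of the merged weights.
merge 10/239 + 27/239 → 37/239
merge 37/239 + 46/239 → 83/239
merge 50/239 + 51/239 → 101/239
merge 55/239 + 83/239 → 138/239
merge 101/239 + 138/239 → 1
L = 37/239 + 83/239 + 101/239 + 138/239 + 1 = 598/239 ≈ 2.502 bits/symbol.

2.502 bits/symbol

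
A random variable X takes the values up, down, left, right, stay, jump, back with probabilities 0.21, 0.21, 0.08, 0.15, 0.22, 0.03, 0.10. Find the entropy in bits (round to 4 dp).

2.6122 bits

H = −Σ pᵢ log₂ pᵢ.
−0.21·log₂(0.21) = 0.4728
−0.21·log₂(0.21) = 0.4728
−0.08·log₂(0.08) = 0.2915
−0.15·log₂(0.15) = 0.4105
−0.22·log₂(0.22) = 0.4806
−0.03·log₂(0.03) = 0.1518
−0.10·log₂(0.10) = 0.3322
Sum ≈ 2.6122 → 2.6122 bits.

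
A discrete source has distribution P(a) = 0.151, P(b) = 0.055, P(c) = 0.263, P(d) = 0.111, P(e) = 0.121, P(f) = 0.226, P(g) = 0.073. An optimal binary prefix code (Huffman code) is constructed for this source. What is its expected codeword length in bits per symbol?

Repeatedly combine the two least-probable nodes; the expected code length is the sum of the merged weights.
merge 11/200 + 73/1000 → 16/125
merge 111/1000 + 121/1000 → 29/125
merge 16/125 + 151/1000 → 279/1000
merge 113/500 + 29/125 → 229/500
merge 263/1000 + 279/1000 → 271/500
merge 229/500 + 271/500 → 1
L = 16/125 + 29/125 + 279/1000 + 229/500 + 271/500 + 1 = 2639/1000 = 2.639 bits/symbol.

2.639 bits/symbol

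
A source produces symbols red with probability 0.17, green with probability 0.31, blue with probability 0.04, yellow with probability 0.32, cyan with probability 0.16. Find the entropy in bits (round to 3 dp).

H = −Σ pᵢ log₂ pᵢ.
−0.17·log₂(0.17) = 0.4346
−0.31·log₂(0.31) = 0.5238
−0.04·log₂(0.04) = 0.1858
−0.32·log₂(0.32) = 0.5260
−0.16·log₂(0.16) = 0.4230
Sum ≈ 2.0932 → 2.093 bits.

2.093 bits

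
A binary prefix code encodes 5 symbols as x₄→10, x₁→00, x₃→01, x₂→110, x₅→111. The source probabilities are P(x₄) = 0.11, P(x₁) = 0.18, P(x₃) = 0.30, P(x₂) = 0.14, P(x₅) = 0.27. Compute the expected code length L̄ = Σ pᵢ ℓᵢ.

2.41 bits/symbol

L̄ = Σ pᵢ·ℓᵢ = 0.11·2 + 0.18·2 + 0.30·2 + 0.14·3 + 0.27·3 = 2.41 bits/symbol.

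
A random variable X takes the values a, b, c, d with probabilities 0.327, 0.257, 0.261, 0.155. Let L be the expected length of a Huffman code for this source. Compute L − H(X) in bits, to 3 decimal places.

0.046 bits

Entropy H = −Σ p log₂ p ≈ 1.9538 bits.
Huffman merges: 31/200+257/1000→103/250; 261/1000+327/1000→147/250; 103/250+147/250→1. L = 2 ≈ 2.0000.
L − H = 2.0000 − 1.9538 = 0.046 bits.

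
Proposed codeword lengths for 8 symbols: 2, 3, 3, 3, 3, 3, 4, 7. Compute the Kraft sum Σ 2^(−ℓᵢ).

0.9453125

With common denominator 2^7 = 128: Σ 2^(−ℓᵢ) = 32/128 + 16/128 + 16/128 + 16/128 + 16/128 + 16/128 + 8/128 + 1/128 = 121/128 = 0.9453125.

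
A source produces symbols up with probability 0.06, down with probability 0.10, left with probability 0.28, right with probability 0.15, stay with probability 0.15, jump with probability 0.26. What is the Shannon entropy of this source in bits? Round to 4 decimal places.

2.4163 bits

H = −Σ pᵢ log₂ pᵢ.
−0.06·log₂(0.06) = 0.2435
−0.10·log₂(0.10) = 0.3322
−0.28·log₂(0.28) = 0.5142
−0.15·log₂(0.15) = 0.4105
−0.15·log₂(0.15) = 0.4105
−0.26·log₂(0.26) = 0.5053
Sum ≈ 2.4163 → 2.4163 bits.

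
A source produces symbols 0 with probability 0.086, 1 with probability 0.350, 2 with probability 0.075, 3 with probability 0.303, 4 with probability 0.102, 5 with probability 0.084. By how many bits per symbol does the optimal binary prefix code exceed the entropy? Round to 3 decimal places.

0.071 bits

Entropy H = −Σ p log₂ p ≈ 2.2728 bits.
Huffman merges: 3/40+21/250→159/1000; 43/500+51/500→47/250; 159/1000+47/250→347/1000; 303/1000+347/1000→13/20; 7/20+13/20→1. L = 293/125 ≈ 2.3440.
L − H = 2.3440 − 2.2728 = 0.071 bits.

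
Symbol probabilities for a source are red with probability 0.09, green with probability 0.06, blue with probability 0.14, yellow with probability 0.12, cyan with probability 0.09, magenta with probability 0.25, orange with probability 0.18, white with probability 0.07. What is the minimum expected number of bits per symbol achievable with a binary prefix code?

Repeatedly combine the two least-probable nodes; the expected code length is the sum of the merged weights.
merge 3/50 + 7/100 → 13/100
merge 9/100 + 9/100 → 9/50
merge 3/25 + 13/100 → 1/4
merge 7/50 + 9/50 → 8/25
merge 9/50 + 1/4 → 43/100
merge 1/4 + 8/25 → 57/100
merge 43/100 + 57/100 → 1
L = 13/100 + 9/50 + 1/4 + 8/25 + 43/100 + 57/100 + 1 = 72/25 = 2.88 bits/symbol.

2.88 bits/symbol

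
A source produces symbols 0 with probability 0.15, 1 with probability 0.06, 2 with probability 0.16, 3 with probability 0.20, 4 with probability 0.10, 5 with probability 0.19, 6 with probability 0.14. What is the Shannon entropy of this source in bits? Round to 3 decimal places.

2.726 bits

H = −Σ pᵢ log₂ pᵢ.
−0.15·log₂(0.15) = 0.4105
−0.06·log₂(0.06) = 0.2435
−0.16·log₂(0.16) = 0.4230
−0.20·log₂(0.20) = 0.4644
−0.10·log₂(0.10) = 0.3322
−0.19·log₂(0.19) = 0.4552
−0.14·log₂(0.14) = 0.3971
Sum ≈ 2.7260 → 2.726 bits.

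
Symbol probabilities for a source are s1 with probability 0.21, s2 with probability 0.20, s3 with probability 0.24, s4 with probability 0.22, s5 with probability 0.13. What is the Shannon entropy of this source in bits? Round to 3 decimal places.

2.295 bits

H = −Σ pᵢ log₂ pᵢ.
−0.21·log₂(0.21) = 0.4728
−0.20·log₂(0.20) = 0.4644
−0.24·log₂(0.24) = 0.4941
−0.22·log₂(0.22) = 0.4806
−0.13·log₂(0.13) = 0.3826
Sum ≈ 2.2946 → 2.295 bits.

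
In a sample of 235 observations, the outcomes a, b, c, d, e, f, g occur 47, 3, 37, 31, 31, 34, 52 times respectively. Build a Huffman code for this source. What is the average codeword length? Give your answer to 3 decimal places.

2.723 bits/symbol

Probabilities are the counts divided by 235.
Repeatedly combine the two least-probable nodes; the expected code length is the sum of the merged weights.
merge 3/235 + 31/235 → 34/235
merge 31/235 + 34/235 → 13/47
merge 34/235 + 37/235 → 71/235
merge 1/5 + 52/235 → 99/235
merge 13/47 + 71/235 → 136/235
merge 99/235 + 136/235 → 1
L = 34/235 + 13/47 + 71/235 + 99/235 + 136/235 + 1 = 128/47 ≈ 2.723 bits/symbol.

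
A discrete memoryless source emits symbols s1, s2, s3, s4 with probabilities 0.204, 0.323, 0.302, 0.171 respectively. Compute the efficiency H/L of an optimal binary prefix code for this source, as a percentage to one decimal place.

97.6%

Entropy H = −Σ p log₂ p ≈ 1.9518 bits.
Huffman merges: 171/1000+51/250→3/8; 151/500+323/1000→5/8; 3/8+5/8→1. L = 2 ≈ 2.0000.
Efficiency = H/L = 1.9518/2.0000 = 97.6%.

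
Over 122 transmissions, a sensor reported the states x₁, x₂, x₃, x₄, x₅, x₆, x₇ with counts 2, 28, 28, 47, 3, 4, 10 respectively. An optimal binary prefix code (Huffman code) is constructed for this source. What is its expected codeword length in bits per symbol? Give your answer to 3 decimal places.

Probabilities are the counts divided by 122.
Repeatedly combine the two least-probable nodes; the expected code length is the sum of the merged weights.
merge 1/61 + 3/122 → 5/122
merge 2/61 + 5/122 → 9/122
merge 9/122 + 5/61 → 19/122
merge 19/122 + 14/61 → 47/122
merge 14/61 + 47/122 → 75/122
merge 47/122 + 75/122 → 1
L = 5/122 + 9/122 + 19/122 + 47/122 + 75/122 + 1 = 277/122 ≈ 2.270 bits/symbol.

2.270 bits/symbol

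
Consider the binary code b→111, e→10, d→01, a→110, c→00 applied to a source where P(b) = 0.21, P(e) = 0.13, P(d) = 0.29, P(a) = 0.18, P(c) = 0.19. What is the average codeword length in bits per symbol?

L̄ = Σ pᵢ·ℓᵢ = 0.21·3 + 0.13·2 + 0.29·2 + 0.18·3 + 0.19·2 = 2.39 bits/symbol.

2.39 bits/symbol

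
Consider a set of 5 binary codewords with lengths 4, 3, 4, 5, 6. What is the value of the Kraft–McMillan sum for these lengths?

0.296875

With common denominator 2^6 = 64: Σ 2^(−ℓᵢ) = 4/64 + 8/64 + 4/64 + 2/64 + 1/64 = 19/64 = 0.296875.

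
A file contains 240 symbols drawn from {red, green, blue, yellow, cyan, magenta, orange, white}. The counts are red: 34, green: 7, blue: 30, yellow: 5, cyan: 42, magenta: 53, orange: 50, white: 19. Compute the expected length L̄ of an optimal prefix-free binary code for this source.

Probabilities are the counts divided by 240.
Repeatedly combine the two least-probable nodes; the expected code length is the sum of the merged weights.
merge 1/48 + 7/240 → 1/20
merge 1/20 + 19/240 → 31/240
merge 1/8 + 31/240 → 61/240
merge 17/120 + 7/40 → 19/60
merge 5/24 + 53/240 → 103/240
merge 61/240 + 19/60 → 137/240
merge 103/240 + 137/240 → 1
L = 1/20 + 31/240 + 61/240 + 19/60 + 103/240 + 137/240 + 1 = 11/4 = 2.75 bits/symbol.

2.75 bits/symbol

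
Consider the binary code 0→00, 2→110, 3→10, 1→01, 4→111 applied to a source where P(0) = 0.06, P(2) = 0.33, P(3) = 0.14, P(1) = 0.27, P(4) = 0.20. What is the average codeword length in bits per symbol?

L̄ = Σ pᵢ·ℓᵢ = 0.06·2 + 0.33·3 + 0.14·2 + 0.27·2 + 0.20·3 = 2.53 bits/symbol.

2.53 bits/symbol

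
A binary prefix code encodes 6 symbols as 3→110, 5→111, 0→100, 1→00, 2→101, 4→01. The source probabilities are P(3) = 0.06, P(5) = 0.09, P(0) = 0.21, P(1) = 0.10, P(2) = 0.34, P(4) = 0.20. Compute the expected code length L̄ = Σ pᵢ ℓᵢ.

L̄ = Σ pᵢ·ℓᵢ = 0.06·3 + 0.09·3 + 0.21·3 + 0.10·2 + 0.34·3 + 0.20·2 = 2.7 bits/symbol.

2.7 bits/symbol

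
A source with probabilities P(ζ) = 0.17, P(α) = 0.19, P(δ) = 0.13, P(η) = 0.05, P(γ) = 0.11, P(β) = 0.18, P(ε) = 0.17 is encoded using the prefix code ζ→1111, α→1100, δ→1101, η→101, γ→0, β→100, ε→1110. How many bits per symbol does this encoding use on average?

L̄ = Σ pᵢ·ℓᵢ = 0.17·4 + 0.19·4 + 0.13·4 + 0.05·3 + 0.11·1 + 0.18·3 + 0.17·4 = 3.44 bits/symbol.

3.44 bits/symbol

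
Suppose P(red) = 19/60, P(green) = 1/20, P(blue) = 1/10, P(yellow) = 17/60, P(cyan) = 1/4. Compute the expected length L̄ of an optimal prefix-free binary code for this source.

Repeatedly combine the two least-probable nodes; the expected code length is the sum of the merged weights.
merge 1/20 + 1/10 → 3/20
merge 3/20 + 1/4 → 2/5
merge 17/60 + 19/60 → 3/5
merge 2/5 + 3/5 → 1
L = 3/20 + 2/5 + 3/5 + 1 = 43/20 = 2.15 bits/symbol.

2.15 bits/symbol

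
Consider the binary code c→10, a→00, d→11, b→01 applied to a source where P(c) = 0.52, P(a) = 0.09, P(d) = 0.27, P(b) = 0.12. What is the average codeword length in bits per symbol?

L̄ = Σ pᵢ·ℓᵢ = 0.52·2 + 0.09·2 + 0.27·2 + 0.12·2 = 2 bits/symbol.

2 bits/symbol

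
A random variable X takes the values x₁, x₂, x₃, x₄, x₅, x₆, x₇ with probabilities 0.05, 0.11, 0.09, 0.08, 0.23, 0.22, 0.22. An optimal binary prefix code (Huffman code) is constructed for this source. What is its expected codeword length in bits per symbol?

Repeatedly combine the two least-probable nodes; the expected code length is the sum of the merged weights.
merge 1/20 + 2/25 → 13/100
merge 9/100 + 11/100 → 1/5
merge 13/100 + 1/5 → 33/100
merge 11/50 + 11/50 → 11/25
merge 23/100 + 33/100 → 14/25
merge 11/25 + 14/25 → 1
L = 13/100 + 1/5 + 33/100 + 11/25 + 14/25 + 1 = 133/50 = 2.66 bits/symbol.

2.66 bits/symbol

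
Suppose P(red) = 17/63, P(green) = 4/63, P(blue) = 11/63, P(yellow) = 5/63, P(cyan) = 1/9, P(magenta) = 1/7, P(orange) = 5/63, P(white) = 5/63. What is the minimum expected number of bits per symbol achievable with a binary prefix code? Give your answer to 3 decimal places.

2.857 bits/symbol

Repeatedly combine the two least-probable nodes; the expected code length is the sum of the merged weights.
merge 4/63 + 5/63 → 1/7
merge 5/63 + 5/63 → 10/63
merge 1/9 + 1/7 → 16/63
merge 1/7 + 10/63 → 19/63
merge 11/63 + 16/63 → 3/7
merge 17/63 + 19/63 → 4/7
merge 3/7 + 4/7 → 1
L = 1/7 + 10/63 + 16/63 + 19/63 + 3/7 + 4/7 + 1 = 20/7 ≈ 2.857 bits/symbol.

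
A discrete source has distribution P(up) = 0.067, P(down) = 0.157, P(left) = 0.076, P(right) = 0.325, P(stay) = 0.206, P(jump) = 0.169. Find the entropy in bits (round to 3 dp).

2.393 bits

H = −Σ pᵢ log₂ pᵢ.
−0.067·log₂(0.067) = 0.2613
−0.157·log₂(0.157) = 0.4194
−0.076·log₂(0.076) = 0.2826
−0.325·log₂(0.325) = 0.5270
−0.206·log₂(0.206) = 0.4695
−0.169·log₂(0.169) = 0.4335
Sum ≈ 2.3932 → 2.393 bits.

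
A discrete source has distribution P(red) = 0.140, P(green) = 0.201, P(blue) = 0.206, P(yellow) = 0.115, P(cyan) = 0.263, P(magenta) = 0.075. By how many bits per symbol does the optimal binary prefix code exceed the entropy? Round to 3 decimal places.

0.042 bits

Entropy H = −Σ p log₂ p ≈ 2.4778 bits.
Huffman merges: 3/40+23/200→19/100; 7/50+19/100→33/100; 201/1000+103/500→407/1000; 263/1000+33/100→593/1000; 407/1000+593/1000→1. L = 63/25 ≈ 2.5200.
L − H = 2.5200 − 2.4778 = 0.042 bits.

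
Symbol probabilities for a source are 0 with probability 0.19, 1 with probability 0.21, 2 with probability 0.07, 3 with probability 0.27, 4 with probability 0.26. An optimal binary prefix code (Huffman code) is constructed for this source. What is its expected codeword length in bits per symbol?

2.26 bits/symbol

Repeatedly combine the two least-probable nodes; the expected code length is the sum of the merged weights.
merge 7/100 + 19/100 → 13/50
merge 21/100 + 13/50 → 47/100
merge 13/50 + 27/100 → 53/100
merge 47/100 + 53/100 → 1
L = 13/50 + 47/100 + 53/100 + 1 = 113/50 = 2.26 bits/symbol.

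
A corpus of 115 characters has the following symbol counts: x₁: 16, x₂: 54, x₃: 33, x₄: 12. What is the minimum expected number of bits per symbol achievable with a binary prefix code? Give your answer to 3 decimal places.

1.774 bits/symbol

Probabilities are the counts divided by 115.
Repeatedly combine the two least-probable nodes; the expected code length is the sum of the merged weights.
merge 12/115 + 16/115 → 28/115
merge 28/115 + 33/115 → 61/115
merge 54/115 + 61/115 → 1
L = 28/115 + 61/115 + 1 = 204/115 ≈ 1.774 bits/symbol.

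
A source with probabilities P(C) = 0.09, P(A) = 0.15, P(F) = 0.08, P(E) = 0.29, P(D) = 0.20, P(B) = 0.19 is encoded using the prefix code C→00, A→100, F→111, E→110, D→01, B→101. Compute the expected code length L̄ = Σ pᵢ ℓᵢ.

L̄ = Σ pᵢ·ℓᵢ = 0.09·2 + 0.15·3 + 0.08·3 + 0.29·3 + 0.20·2 + 0.19·3 = 2.71 bits/symbol.

2.71 bits/symbol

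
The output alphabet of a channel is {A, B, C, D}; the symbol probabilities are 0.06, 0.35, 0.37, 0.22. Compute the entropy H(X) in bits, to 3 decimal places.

1.785 bits

H = −Σ pᵢ log₂ pᵢ.
−0.06·log₂(0.06) = 0.2435
−0.35·log₂(0.35) = 0.5301
−0.37·log₂(0.37) = 0.5307
−0.22·log₂(0.22) = 0.4806
Sum ≈ 1.7849 → 1.785 bits.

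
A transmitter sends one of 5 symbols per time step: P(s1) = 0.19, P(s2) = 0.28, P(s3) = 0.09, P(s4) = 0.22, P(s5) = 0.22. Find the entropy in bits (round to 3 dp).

2.243 bits

H = −Σ pᵢ log₂ pᵢ.
−0.19·log₂(0.19) = 0.4552
−0.28·log₂(0.28) = 0.5142
−0.09·log₂(0.09) = 0.3127
−0.22·log₂(0.22) = 0.4806
−0.22·log₂(0.22) = 0.4806
Sum ≈ 2.2432 → 2.243 bits.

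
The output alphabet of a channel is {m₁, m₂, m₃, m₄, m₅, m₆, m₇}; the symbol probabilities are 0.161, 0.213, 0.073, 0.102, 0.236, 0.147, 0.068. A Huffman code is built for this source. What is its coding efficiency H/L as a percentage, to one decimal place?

Entropy H = −Σ p log₂ p ≈ 2.6730 bits.
Huffman merges: 17/250+73/1000→141/1000; 51/500+141/1000→243/1000; 147/1000+161/1000→77/250; 213/1000+59/250→449/1000; 243/1000+77/250→551/1000; 449/1000+551/1000→1. L = 673/250 ≈ 2.6920.
Efficiency = H/L = 2.6730/2.6920 = 99.3%.

99.3%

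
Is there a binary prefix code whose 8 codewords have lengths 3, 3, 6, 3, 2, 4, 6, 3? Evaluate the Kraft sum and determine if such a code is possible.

0.84375; yes

With common denominator 2^6 = 64: Σ 2^(−ℓᵢ) = 8/64 + 8/64 + 1/64 + 8/64 + 16/64 + 4/64 + 1/64 + 8/64 = 54/64 = 0.84375.
Kraft's inequality requires Σ ≤ 1; here Σ = 0.84375 ≤ 1, so such a prefix code exists.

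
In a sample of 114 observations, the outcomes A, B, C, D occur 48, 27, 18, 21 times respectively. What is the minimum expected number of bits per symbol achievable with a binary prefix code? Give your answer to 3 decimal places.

1.921 bits/symbol

Probabilities are the counts divided by 114.
Repeatedly combine the two least-probable nodes; the expected code length is the sum of the merged weights.
merge 3/19 + 7/38 → 13/38
merge 9/38 + 13/38 → 11/19
merge 8/19 + 11/19 → 1
L = 13/38 + 11/19 + 1 = 73/38 ≈ 1.921 bits/symbol.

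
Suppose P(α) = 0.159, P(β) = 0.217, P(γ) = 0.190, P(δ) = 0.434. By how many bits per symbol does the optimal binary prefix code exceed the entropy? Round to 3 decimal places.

0.037 bits

Entropy H = −Σ p log₂ p ≈ 1.8780 bits.
Huffman merges: 159/1000+19/100→349/1000; 217/1000+349/1000→283/500; 217/500+283/500→1. L = 383/200 ≈ 1.9150.
L − H = 1.9150 − 1.8780 = 0.037 bits.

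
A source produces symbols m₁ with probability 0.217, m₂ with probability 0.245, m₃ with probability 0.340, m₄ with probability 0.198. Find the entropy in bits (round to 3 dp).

H = −Σ pᵢ log₂ pᵢ.
−0.217·log₂(0.217) = 0.4783
−0.245·log₂(0.245) = 0.4971
−0.340·log₂(0.340) = 0.5292
−0.198·log₂(0.198) = 0.4626
Sum ≈ 1.9672 → 1.967 bits.

1.967 bits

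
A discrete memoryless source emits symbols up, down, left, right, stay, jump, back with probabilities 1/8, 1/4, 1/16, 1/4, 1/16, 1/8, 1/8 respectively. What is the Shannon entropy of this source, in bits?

2.625 bits

Each probability is a power of 1/2, so log₂(1/p) is an integer.
H = Σ p·log₂(1/p) = 1/8·3 + 1/4·2 + 1/16·4 + 1/4·2 + 1/16·4 + 1/8·3 + 1/8·3 = 2.625 bits.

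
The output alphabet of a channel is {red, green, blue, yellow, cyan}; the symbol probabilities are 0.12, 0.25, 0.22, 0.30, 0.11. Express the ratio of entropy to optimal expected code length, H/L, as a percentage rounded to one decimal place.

Entropy H = −Σ p log₂ p ≈ 2.2190 bits.
Huffman merges: 11/100+3/25→23/100; 11/50+23/100→9/20; 1/4+3/10→11/20; 9/20+11/20→1. L = 223/100 ≈ 2.2300.
Efficiency = H/L = 2.2190/2.2300 = 99.5%.

99.5%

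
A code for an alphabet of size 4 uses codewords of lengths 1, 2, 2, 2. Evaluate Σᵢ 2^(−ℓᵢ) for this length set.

1.25

With common denominator 2^2 = 4: Σ 2^(−ℓᵢ) = 2/4 + 1/4 + 1/4 + 1/4 = 5/4 = 1.25.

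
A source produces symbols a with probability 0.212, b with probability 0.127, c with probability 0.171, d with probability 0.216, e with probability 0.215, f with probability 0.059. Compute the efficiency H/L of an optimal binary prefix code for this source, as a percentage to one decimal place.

Entropy H = −Σ p log₂ p ≈ 2.4835 bits.
Huffman merges: 59/1000+127/1000→93/500; 171/1000+93/500→357/1000; 53/250+43/200→427/1000; 27/125+357/1000→573/1000; 427/1000+573/1000→1. L = 2543/1000 ≈ 2.5430.
Efficiency = H/L = 2.4835/2.5430 = 97.7%.

97.7%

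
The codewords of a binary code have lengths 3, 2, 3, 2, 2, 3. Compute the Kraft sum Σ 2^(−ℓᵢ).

With common denominator 2^3 = 8: Σ 2^(−ℓᵢ) = 1/8 + 2/8 + 1/8 + 2/8 + 2/8 + 1/8 = 9/8 = 1.125.

1.125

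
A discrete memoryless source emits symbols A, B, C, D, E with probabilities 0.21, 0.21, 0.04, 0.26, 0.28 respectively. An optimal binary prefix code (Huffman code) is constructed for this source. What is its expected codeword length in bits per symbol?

2.25 bits/symbol

Repeatedly combine the two least-probable nodes; the expected code length is the sum of the merged weights.
merge 1/25 + 21/100 → 1/4
merge 21/100 + 1/4 → 23/50
merge 13/50 + 7/25 → 27/50
merge 23/50 + 27/50 → 1
L = 1/4 + 23/50 + 27/50 + 1 = 9/4 = 2.25 bits/symbol.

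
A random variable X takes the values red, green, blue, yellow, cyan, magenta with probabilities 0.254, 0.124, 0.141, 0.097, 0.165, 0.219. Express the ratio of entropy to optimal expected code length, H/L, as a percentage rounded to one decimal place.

99.3%

Entropy H = −Σ p log₂ p ≈ 2.5093 bits.
Huffman merges: 97/1000+31/250→221/1000; 141/1000+33/200→153/500; 219/1000+221/1000→11/25; 127/500+153/500→14/25; 11/25+14/25→1. L = 2527/1000 ≈ 2.5270.
Efficiency = H/L = 2.5093/2.5270 = 99.3%.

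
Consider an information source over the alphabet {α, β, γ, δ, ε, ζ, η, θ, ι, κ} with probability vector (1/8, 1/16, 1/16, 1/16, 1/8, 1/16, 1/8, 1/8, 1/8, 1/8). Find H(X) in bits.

3.25 bits

Each probability is a power of 1/2, so log₂(1/p) is an integer.
H = Σ p·log₂(1/p) = 1/8·3 + 1/16·4 + 1/16·4 + 1/16·4 + 1/8·3 + 1/16·4 + 1/8·3 + 1/8·3 + 1/8·3 + 1/8·3 = 3.25 bits.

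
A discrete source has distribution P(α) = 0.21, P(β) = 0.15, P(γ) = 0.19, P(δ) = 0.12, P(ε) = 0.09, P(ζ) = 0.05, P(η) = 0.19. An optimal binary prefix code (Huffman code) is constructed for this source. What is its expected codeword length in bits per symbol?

2.74 bits/symbol

Repeatedly combine the two least-probable nodes; the expected code length is the sum of the merged weights.
merge 1/20 + 9/100 → 7/50
merge 3/25 + 7/50 → 13/50
merge 3/20 + 19/100 → 17/50
merge 19/100 + 21/100 → 2/5
merge 13/50 + 17/50 → 3/5
merge 2/5 + 3/5 → 1
L = 7/50 + 13/50 + 17/50 + 2/5 + 3/5 + 1 = 137/50 = 2.74 bits/symbol.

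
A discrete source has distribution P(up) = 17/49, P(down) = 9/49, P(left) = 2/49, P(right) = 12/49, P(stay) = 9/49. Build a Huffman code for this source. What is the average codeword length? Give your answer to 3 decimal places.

2.224 bits/symbol

Repeatedly combine the two least-probable nodes; the expected code length is the sum of the merged weights.
merge 2/49 + 9/49 → 11/49
merge 9/49 + 11/49 → 20/49
merge 12/49 + 17/49 → 29/49
merge 20/49 + 29/49 → 1
L = 11/49 + 20/49 + 29/49 + 1 = 109/49 ≈ 2.224 bits/symbol.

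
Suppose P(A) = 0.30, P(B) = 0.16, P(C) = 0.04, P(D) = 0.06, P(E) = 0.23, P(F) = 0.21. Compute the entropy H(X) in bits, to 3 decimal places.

2.334 bits

H = −Σ pᵢ log₂ pᵢ.
−0.30·log₂(0.30) = 0.5211
−0.16·log₂(0.16) = 0.4230
−0.04·log₂(0.04) = 0.1858
−0.06·log₂(0.06) = 0.2435
−0.23·log₂(0.23) = 0.4877
−0.21·log₂(0.21) = 0.4728
Sum ≈ 2.3339 → 2.334 bits.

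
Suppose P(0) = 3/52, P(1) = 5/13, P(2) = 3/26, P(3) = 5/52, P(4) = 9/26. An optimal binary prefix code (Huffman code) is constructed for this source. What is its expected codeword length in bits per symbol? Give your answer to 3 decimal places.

2.038 bits/symbol

Repeatedly combine the two least-probable nodes; the expected code length is the sum of the merged weights.
merge 3/52 + 5/52 → 2/13
merge 3/26 + 2/13 → 7/26
merge 7/26 + 9/26 → 8/13
merge 5/13 + 8/13 → 1
L = 2/13 + 7/26 + 8/13 + 1 = 53/26 ≈ 2.038 bits/symbol.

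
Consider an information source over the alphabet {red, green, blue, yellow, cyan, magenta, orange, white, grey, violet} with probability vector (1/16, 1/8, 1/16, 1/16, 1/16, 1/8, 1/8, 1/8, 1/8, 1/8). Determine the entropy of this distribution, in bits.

Each probability is a power of 1/2, so log₂(1/p) is an integer.
H = Σ p·log₂(1/p) = 1/16·4 + 1/8·3 + 1/16·4 + 1/16·4 + 1/16·4 + 1/8·3 + 1/8·3 + 1/8·3 + 1/8·3 + 1/8·3 = 3.25 bits.

3.25 bits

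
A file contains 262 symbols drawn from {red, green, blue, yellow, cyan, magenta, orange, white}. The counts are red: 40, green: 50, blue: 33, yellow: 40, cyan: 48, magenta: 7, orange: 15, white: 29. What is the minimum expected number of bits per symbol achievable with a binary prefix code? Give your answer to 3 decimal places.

2.893 bits/symbol

Probabilities are the counts divided by 262.
Repeatedly combine the two least-probable nodes; the expected code length is the sum of the merged weights.
merge 7/262 + 15/262 → 11/131
merge 11/131 + 29/262 → 51/262
merge 33/262 + 20/131 → 73/262
merge 20/131 + 24/131 → 44/131
merge 25/131 + 51/262 → 101/262
merge 73/262 + 44/131 → 161/262
merge 101/262 + 161/262 → 1
L = 11/131 + 51/262 + 73/262 + 44/131 + 101/262 + 161/262 + 1 = 379/131 ≈ 2.893 bits/symbol.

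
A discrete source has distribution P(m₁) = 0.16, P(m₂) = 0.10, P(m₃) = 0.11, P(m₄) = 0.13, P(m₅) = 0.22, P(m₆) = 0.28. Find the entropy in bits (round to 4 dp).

H = −Σ pᵢ log₂ pᵢ.
−0.16·log₂(0.16) = 0.4230
−0.10·log₂(0.10) = 0.3322
−0.11·log₂(0.11) = 0.3503
−0.13·log₂(0.13) = 0.3826
−0.22·log₂(0.22) = 0.4806
−0.28·log₂(0.28) = 0.5142
Sum ≈ 2.4829 → 2.4829 bits.

2.4829 bits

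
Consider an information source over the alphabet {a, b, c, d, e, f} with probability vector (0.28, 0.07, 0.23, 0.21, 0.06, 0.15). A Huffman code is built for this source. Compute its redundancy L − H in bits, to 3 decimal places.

0.013 bits

Entropy H = −Σ p log₂ p ≈ 2.3973 bits.
Huffman merges: 3/50+7/100→13/100; 13/100+3/20→7/25; 21/100+23/100→11/25; 7/25+7/25→14/25; 11/25+14/25→1. L = 241/100 ≈ 2.4100.
L − H = 2.4100 − 2.3973 = 0.013 bits.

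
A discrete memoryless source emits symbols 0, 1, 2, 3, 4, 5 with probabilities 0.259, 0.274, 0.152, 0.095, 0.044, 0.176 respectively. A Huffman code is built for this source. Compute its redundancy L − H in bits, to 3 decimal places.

0.038 bits

Entropy H = −Σ p log₂ p ≈ 2.3917 bits.
Huffman merges: 11/250+19/200→139/1000; 139/1000+19/125→291/1000; 22/125+259/1000→87/200; 137/500+291/1000→113/200; 87/200+113/200→1. L = 243/100 ≈ 2.4300.
L − H = 2.4300 − 2.3917 = 0.038 bits.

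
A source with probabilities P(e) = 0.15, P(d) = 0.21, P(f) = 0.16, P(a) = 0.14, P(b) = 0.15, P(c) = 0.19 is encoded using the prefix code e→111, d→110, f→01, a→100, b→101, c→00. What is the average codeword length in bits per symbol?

L̄ = Σ pᵢ·ℓᵢ = 0.15·3 + 0.21·3 + 0.16·2 + 0.14·3 + 0.15·3 + 0.19·2 = 2.65 bits/symbol.

2.65 bits/symbol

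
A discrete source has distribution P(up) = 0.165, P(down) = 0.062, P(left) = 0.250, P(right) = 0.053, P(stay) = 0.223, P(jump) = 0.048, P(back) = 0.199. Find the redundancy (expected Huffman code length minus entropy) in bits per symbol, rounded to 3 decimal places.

0.033 bits

Entropy H = −Σ p log₂ p ≈ 2.5588 bits.
Huffman merges: 6/125+53/1000→101/1000; 31/500+101/1000→163/1000; 163/1000+33/200→41/125; 199/1000+223/1000→211/500; 1/4+41/125→289/500; 211/500+289/500→1. L = 324/125 ≈ 2.5920.
L − H = 2.5920 − 2.5588 = 0.033 bits.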